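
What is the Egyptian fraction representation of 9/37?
1/5 + 1/24 + 1/635 + 1/563880

Greedy algorithm:
9/37: ceiling(37/9) = 5, use 1/5
8/185: ceiling(185/8) = 24, use 1/24
7/4440: ceiling(4440/7) = 635, use 1/635
1/563880: ceiling(563880/1) = 563880, use 1/563880
Result: 9/37 = 1/5 + 1/24 + 1/635 + 1/563880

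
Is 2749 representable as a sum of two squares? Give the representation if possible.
30² + 43² (a=30, b=43)

Factorization: 2749 = 2749
By Fermat: n is sum of two squares iff every prime p ≡ 3 (mod 4) appears to even power.
All primes ≡ 3 (mod 4) appear to even power.
Search a = 0, 1, 2, … for 2749 - a² a perfect square: first hit at a = 30: 2749 - 900 = 1849 = 43².
2749 = 30² + 43² = 900 + 1849 ✓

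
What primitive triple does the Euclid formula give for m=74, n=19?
(5115, 2812, 5837)

Euclid's formula: a = m² - n², b = 2mn, c = m² + n²
m = 74, n = 19
a = 74² - 19² = 5476 - 361 = 5115
b = 2 × 74 × 19 = 2812
c = 74² + 19² = 5476 + 361 = 5837
Verification: 5115² + 2812² = 26163225 + 7907344 = 34070569 = 5837² ✓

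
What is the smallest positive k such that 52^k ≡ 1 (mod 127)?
9

127 is prime, so ord(52) divides φ(127) = 126.
Divisors of 126: 1, 2, 3, 6, 7, 9, 14, 18, 21, 42, 63, 126.
Repeated squaring: 52^1 ≡ 52, 52^2 ≡ 37, 52^4 ≡ 99, 52^8 ≡ 22, 52^16 ≡ 103, 52^32 ≡ 68, 52^64 ≡ 52 (mod 127).
Test 52^d mod 127 for each divisor d in increasing order:
52^1 ≡ 52
52^2 ≡ 37
52^3 = 52^2·52^1 ≡ 19
52^6 = 52^4·52^2 ≡ 107
52^7 = 52^4·52^2·52^1 ≡ 103
52^9 = 52^8·52^1 ≡ 1  ← first divisor giving 1
The order is 9.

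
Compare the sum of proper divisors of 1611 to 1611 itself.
deficient

Proper divisors of 1611: sum = 1 + 3 + 9 + 179 + 537 = 729
Since 729 < 1611, 1611 is deficient.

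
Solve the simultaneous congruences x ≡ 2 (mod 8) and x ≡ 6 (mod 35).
146

Using Chinese Remainder Theorem:
M = 8 × 35 = 280
M1 = 35, M2 = 8
y1 = 35^(-1) mod 8 = 3
y2 = 8^(-1) mod 35 = 22
x = (2×35×3 + 6×8×22) mod 280 = 146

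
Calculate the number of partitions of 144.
22540654445

p(n) counts ways to write n as a sum of positive integers (order ignored).
Euler's pentagonal recurrence: p(k) = p(k-1) + p(k-2) - p(k-5) - p(k-7) + p(k-12) + p(k-15) - ... (offsets j(3j∓1)/2, signs ++--, p(0)=1, p(<0)=0).
DP table for k = 0..143: p(0)=1, p(1)=1, p(2)=2, p(3)=3, p(4)=5, p(5)=7, p(6)=11, p(7)=15, p(8)=22, p(9)=30, p(10)=42, p(11)=56, p(12)=77, p(13)=101, p(14)=135, p(15)=176, p(16)=231, p(17)=297, p(18)=385, p(19)=490, p(20)=627, p(21)=792, p(22)=1002, p(23)=1255, p(24)=1575, p(25)=1958, p(26)=2436, p(27)=3010, p(28)=3718, p(29)=4565, p(30)=5604, p(31)=6842, p(32)=8349, p(33)=10143, p(34)=12310, p(35)=14883, p(36)=17977, p(37)=21637, p(38)=26015, p(39)=31185, p(40)=37338, p(41)=44583, p(42)=53174, p(43)=63261, p(44)=75175, p(45)=89134, p(46)=105558, p(47)=124754, p(48)=147273, p(49)=173525, p(50)=204226, p(51)=239943, p(52)=281589, p(53)=329931, p(54)=386155, p(55)=451276, p(56)=526823, p(57)=614154, p(58)=715220, p(59)=831820, p(60)=966467, p(61)=1121505, p(62)=1300156, p(63)=1505499, p(64)=1741630, p(65)=2012558, p(66)=2323520, p(67)=2679689, p(68)=3087735, p(69)=3554345, p(70)=4087968, p(71)=4697205, p(72)=5392783, p(73)=6185689, p(74)=7089500, p(75)=8118264, p(76)=9289091, p(77)=10619863, p(78)=12132164, p(79)=13848650, p(80)=15796476, p(81)=18004327, p(82)=20506255, p(83)=23338469, p(84)=26543660, p(85)=30167357, p(86)=34262962, p(87)=38887673, p(88)=44108109, p(89)=49995925, p(90)=56634173, p(91)=64112359, p(92)=72533807, p(93)=82010177, p(94)=92669720, p(95)=104651419, p(96)=118114304, p(97)=133230930, p(98)=150198136, p(99)=169229875, p(100)=190569292, p(101)=214481126, p(102)=241265379, p(103)=271248950, p(104)=304801365, p(105)=342325709, p(106)=384276336, p(107)=431149389, p(108)=483502844, p(109)=541946240, p(110)=607163746, p(111)=679903203, p(112)=761002156, p(113)=851376628, p(114)=952050665, p(115)=1064144451, p(116)=1188908248, p(117)=1327710076, p(118)=1482074143, p(119)=1653668665, p(120)=1844349560, p(121)=2056148051, p(122)=2291320912, p(123)=2552338241, p(124)=2841940500, p(125)=3163127352, p(126)=3519222692, p(127)=3913864295, p(128)=4351078600, p(129)=4835271870, p(130)=5371315400, p(131)=5964539504, p(132)=6620830889, p(133)=7346629512, p(134)=8149040695, p(135)=9035836076, p(136)=10015581680, p(137)=11097645016, p(138)=12292341831, p(139)=13610949895, p(140)=15065878135, p(141)=16670689208, p(142)=18440293320, p(143)=20390982757.
Final step: p(144) = p(143) + p(142) - p(139) - p(137) + p(132) + p(129) - p(122) - p(118) + p(109) + p(104) - p(93) - p(87) + p(74) + p(67) - p(52) - p(44) + p(27) + p(18)
= 20390982757 + 18440293320 - 13610949895 - 11097645016 + 6620830889 + 4835271870 - 2291320912 - 1482074143 + 541946240 + 304801365 - 82010177 - 38887673 + 7089500 + 2679689 - 281589 - 75175 + 3010 + 385
= 22540654445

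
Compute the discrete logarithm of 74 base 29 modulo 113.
55

Baby-step giant-step with step n = ⌈√113⌉ = 11.
Baby steps 29^j mod 113 (j:value) for j=0..10: 0:1, 1:29, 2:50, 3:94, 4:14, 5:67, 6:22, 7:73, 8:83, 9:34, 10:82.
Giant-step multiplier: 29^(-11) ≡ 29^(112-11) = 29^101 ≡ 68 (mod 113).
Giant steps γ_i = 74·68^i mod 113: γ_0=74, γ_1=60, γ_2=12, γ_3=25, γ_4=5, γ_5=1 (in table at j=0).
x = i·n + j = 5·11 + 0 = 55.
Check: 29^55 ≡ 74 (mod 113).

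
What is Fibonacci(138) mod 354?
70

Matrix identity: Q^n = [[F_(n+1), F_n], [F_n, F_(n-1)]] with Q = [[1,1],[1,0]].
n = 138 = 10001010₂. Square-and-multiply, entries mod 354:
Q^1 = [[1,1],[1,0]]
Q^2 = (Q^1)² = [[2,1],[1,1]]
Q^4 = (Q^2)² = [[5,3],[3,2]]
Q^8 = (Q^4)² = [[34,21],[21,13]]
Q^17 = (Q^8)²·Q = [[106,181],[181,279]]
Q^34 = (Q^17)² = [[101,301],[301,154]]
Q^69 = (Q^34)²·Q = [[203,266],[266,291]]
Q^138 = (Q^69)² = [[101,70],[70,31]]
F_138 mod 354 = Q^138[0][1] = 70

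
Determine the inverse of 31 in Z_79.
51

gcd(31, 79) = 1, so the inverse exists.
Extended Euclidean algorithm on (79, 31):
79 = 2 × 31 + 17  ⟹  17 = (1)·79 + (-2)·31
31 = 1 × 17 + 14  ⟹  14 = (-1)·79 + (3)·31
17 = 1 × 14 + 3  ⟹  3 = (2)·79 + (-5)·31
14 = 4 × 3 + 2  ⟹  2 = (-9)·79 + (23)·31
3 = 1 × 2 + 1  ⟹  1 = (11)·79 + (-28)·31
So (-28)·31 ≡ 1 (mod 79), i.e. 31^(-1) ≡ -28 ≡ 51 (mod 79).
Check: 31 × 51 = 1581 ≡ 1 (mod 79)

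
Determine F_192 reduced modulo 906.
432

Matrix identity: Q^n = [[F_(n+1), F_n], [F_n, F_(n-1)]] with Q = [[1,1],[1,0]].
n = 192 = 11000000₂. Square-and-multiply, entries mod 906:
Q^1 = [[1,1],[1,0]]
Q^3 = (Q^1)²·Q = [[3,2],[2,1]]
Q^6 = (Q^3)² = [[13,8],[8,5]]
Q^12 = (Q^6)² = [[233,144],[144,89]]
Q^24 = (Q^12)² = [[733,162],[162,571]]
Q^48 = (Q^24)² = [[1,150],[150,757]]
Q^96 = (Q^48)² = [[757,450],[450,307]]
Q^192 = (Q^96)² = [[13,432],[432,487]]
F_192 mod 906 = Q^192[0][1] = 432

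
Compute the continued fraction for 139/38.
[3; 1, 1, 1, 12]

Euclidean algorithm steps:
139 = 3 × 38 + 25
38 = 1 × 25 + 13
25 = 1 × 13 + 12
13 = 1 × 12 + 1
12 = 12 × 1 + 0
Continued fraction: [3; 1, 1, 1, 12]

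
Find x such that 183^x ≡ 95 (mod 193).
70

Baby-step giant-step with step n = ⌈√193⌉ = 14.
Baby steps 183^j mod 193 (j:value) for j=0..13: 0:1, 1:183, 2:100, 3:158, 4:157, 5:167, 6:67, 7:102, 8:138, 9:164, 10:97, 11:188, 12:50, 13:79.
Giant-step multiplier: 183^(-14) ≡ 183^(192-14) = 183^178 ≡ 75 (mod 193).
Giant steps γ_i = 95·75^i mod 193: γ_0=95, γ_1=177, γ_2=151, γ_3=131, γ_4=175, γ_5=1 (in table at j=0).
x = i·n + j = 5·14 + 0 = 70.
Check: 183^70 ≡ 95 (mod 193).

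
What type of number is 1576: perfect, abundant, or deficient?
deficient

Proper divisors of 1576: sum = 1 + 2 + 4 + 8 + 197 + 394 + 788 = 1394
Since 1394 < 1576, 1576 is deficient.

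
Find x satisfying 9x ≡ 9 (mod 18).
x ≡ 1 (mod 2)

gcd(9, 18) = 9, which divides 9, so solutions exist.
Divide through by 9: x ≡ 1 (mod 2).
The coefficient of x is now 1, so x ≡ 1 (mod 2).
Check: 9 × 1 = 9 ≡ 9 (mod 18).
x ≡ 1 (mod 2), giving 9 solutions mod 18.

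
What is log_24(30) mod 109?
11

Baby-step giant-step with step n = ⌈√109⌉ = 11.
Baby steps 24^j mod 109 (j:value) for j=0..10: 0:1, 1:24, 2:31, 3:90, 4:89, 5:65, 6:34, 7:53, 8:73, 9:8, 10:83.
Giant-step multiplier: 24^(-11) ≡ 24^(108-11) = 24^97 ≡ 40 (mod 109).
Giant steps γ_i = 30·40^i mod 109: γ_0=30, γ_1=1 (in table at j=0).
x = i·n + j = 1·11 + 0 = 11.
Check: 24^11 ≡ 30 (mod 109).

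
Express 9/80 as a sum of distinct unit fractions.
1/9 + 1/720

Greedy algorithm:
9/80: ceiling(80/9) = 9, use 1/9
1/720: ceiling(720/1) = 720, use 1/720
Result: 9/80 = 1/9 + 1/720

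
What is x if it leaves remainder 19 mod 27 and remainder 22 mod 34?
532

Using Chinese Remainder Theorem:
M = 27 × 34 = 918
M1 = 34, M2 = 27
y1 = 34^(-1) mod 27 = 4
y2 = 27^(-1) mod 34 = 29
x = (19×34×4 + 22×27×29) mod 918 = 532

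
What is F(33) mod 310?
188

Matrix identity: Q^n = [[F_(n+1), F_n], [F_n, F_(n-1)]] with Q = [[1,1],[1,0]].
n = 33 = 100001₂. Square-and-multiply, entries mod 310:
Q^1 = [[1,1],[1,0]]
Q^2 = (Q^1)² = [[2,1],[1,1]]
Q^4 = (Q^2)² = [[5,3],[3,2]]
Q^8 = (Q^4)² = [[34,21],[21,13]]
Q^16 = (Q^8)² = [[47,57],[57,300]]
Q^33 = (Q^16)²·Q = [[127,188],[188,249]]
F_33 mod 310 = Q^33[0][1] = 188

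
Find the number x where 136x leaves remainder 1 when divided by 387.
37

gcd(136, 387) = 1, so the inverse exists.
Extended Euclidean algorithm on (387, 136):
387 = 2 × 136 + 115  ⟹  115 = (1)·387 + (-2)·136
136 = 1 × 115 + 21  ⟹  21 = (-1)·387 + (3)·136
115 = 5 × 21 + 10  ⟹  10 = (6)·387 + (-17)·136
21 = 2 × 10 + 1  ⟹  1 = (-13)·387 + (37)·136
So (37)·136 ≡ 1 (mod 387), i.e. 136^(-1) ≡ 37 (mod 387).
Check: 136 × 37 = 5032 ≡ 1 (mod 387)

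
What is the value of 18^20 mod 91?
79

Repeated squaring. Binary of 20 = 10100.
18^1 ≡ 18 (mod 91); 18^2 ≡ 51 (mod 91); 18^4 ≡ 53 (mod 91); 18^8 ≡ 79 (mod 91); 18^16 ≡ 53 (mod 91)
18^20 = 18^4 × 18^16 ≡ 79 (mod 91)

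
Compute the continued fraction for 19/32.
[0; 1, 1, 2, 6]

Euclidean algorithm steps:
19 = 0 × 32 + 19
32 = 1 × 19 + 13
19 = 1 × 13 + 6
13 = 2 × 6 + 1
6 = 6 × 1 + 0
Continued fraction: [0; 1, 1, 2, 6]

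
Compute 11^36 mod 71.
60

Repeated squaring. Binary of 36 = 100100.
11^1 ≡ 11 (mod 71); 11^2 ≡ 50 (mod 71); 11^4 ≡ 15 (mod 71); 11^8 ≡ 12 (mod 71); 11^16 ≡ 2 (mod 71); 11^32 ≡ 4 (mod 71)
11^36 = 11^4 × 11^32 ≡ 60 (mod 71)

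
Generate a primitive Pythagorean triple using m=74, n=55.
(2451, 8140, 8501)

Euclid's formula: a = m² - n², b = 2mn, c = m² + n²
m = 74, n = 55
a = 74² - 55² = 5476 - 3025 = 2451
b = 2 × 74 × 55 = 8140
c = 74² + 55² = 5476 + 3025 = 8501
Verification: 2451² + 8140² = 6007401 + 66259600 = 72267001 = 8501² ✓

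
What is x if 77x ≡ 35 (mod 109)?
x ≡ 50 (mod 109)

gcd(77, 109) = 1, which divides 35, so solutions exist.
Find 77^(-1) mod 109 by the extended Euclidean algorithm:
109 = 1 × 77 + 32  ⟹  32 = (1)·109 + (-1)·77
77 = 2 × 32 + 13  ⟹  13 = (-2)·109 + (3)·77
32 = 2 × 13 + 6  ⟹  6 = (5)·109 + (-7)·77
13 = 2 × 6 + 1  ⟹  1 = (-12)·109 + (17)·77
So (17)·77 ≡ 1 (mod 109), i.e. 77^(-1) ≡ 17 (mod 109).
x ≡ 17 × 35 = 595 ≡ 50 (mod 109).
Check: 77 × 50 = 3850 ≡ 35 (mod 109).
Unique solution: x ≡ 50 (mod 109)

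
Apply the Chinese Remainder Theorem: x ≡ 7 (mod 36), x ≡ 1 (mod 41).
1231

Using Chinese Remainder Theorem:
M = 36 × 41 = 1476
M1 = 41, M2 = 36
y1 = 41^(-1) mod 36 = 29
y2 = 36^(-1) mod 41 = 8
x = (7×41×29 + 1×36×8) mod 1476 = 1231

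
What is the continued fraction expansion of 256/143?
[1; 1, 3, 1, 3, 3, 2]

Euclidean algorithm steps:
256 = 1 × 143 + 113
143 = 1 × 113 + 30
113 = 3 × 30 + 23
30 = 1 × 23 + 7
23 = 3 × 7 + 2
7 = 3 × 2 + 1
2 = 2 × 1 + 0
Continued fraction: [1; 1, 3, 1, 3, 3, 2]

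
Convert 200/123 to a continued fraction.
[1; 1, 1, 1, 2, 15]

Euclidean algorithm steps:
200 = 1 × 123 + 77
123 = 1 × 77 + 46
77 = 1 × 46 + 31
46 = 1 × 31 + 15
31 = 2 × 15 + 1
15 = 15 × 1 + 0
Continued fraction: [1; 1, 1, 1, 2, 15]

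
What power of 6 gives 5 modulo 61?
46

Baby-step giant-step with step n = ⌈√61⌉ = 8.
Baby steps 6^j mod 61 (j:value) for j=0..7: 0:1, 1:6, 2:36, 3:33, 4:15, 5:29, 6:52, 7:7.
Giant-step multiplier: 6^(-8) ≡ 6^(60-8) = 6^52 ≡ 16 (mod 61).
Giant steps γ_i = 5·16^i mod 61: γ_0=5, γ_1=19, γ_2=60, γ_3=45, γ_4=49, γ_5=52 (in table at j=6).
x = i·n + j = 5·8 + 6 = 46.
Check: 6^46 ≡ 5 (mod 61).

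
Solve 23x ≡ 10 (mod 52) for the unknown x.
x ≡ 14 (mod 52)

gcd(23, 52) = 1, which divides 10, so solutions exist.
Find 23^(-1) mod 52 by the extended Euclidean algorithm:
52 = 2 × 23 + 6  ⟹  6 = (1)·52 + (-2)·23
23 = 3 × 6 + 5  ⟹  5 = (-3)·52 + (7)·23
6 = 1 × 5 + 1  ⟹  1 = (4)·52 + (-9)·23
So (-9)·23 ≡ 1 (mod 52), i.e. 23^(-1) ≡ -9 ≡ 43 (mod 52).
x ≡ 43 × 10 = 430 ≡ 14 (mod 52).
Check: 23 × 14 = 322 ≡ 10 (mod 52).
Unique solution: x ≡ 14 (mod 52)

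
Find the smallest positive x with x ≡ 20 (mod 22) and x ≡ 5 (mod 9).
86

Using Chinese Remainder Theorem:
M = 22 × 9 = 198
M1 = 9, M2 = 22
y1 = 9^(-1) mod 22 = 5
y2 = 22^(-1) mod 9 = 7
x = (20×9×5 + 5×22×7) mod 198 = 86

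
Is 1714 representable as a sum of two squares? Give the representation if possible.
25² + 33² (a=25, b=33)

Factorization: 1714 = 2 × 857
By Fermat: n is sum of two squares iff every prime p ≡ 3 (mod 4) appears to even power.
All primes ≡ 3 (mod 4) appear to even power.
Search a = 0, 1, 2, … for 1714 - a² a perfect square: first hit at a = 25: 1714 - 625 = 1089 = 33².
1714 = 25² + 33² = 625 + 1089 ✓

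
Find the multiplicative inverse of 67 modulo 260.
163

gcd(67, 260) = 1, so the inverse exists.
Extended Euclidean algorithm on (260, 67):
260 = 3 × 67 + 59  ⟹  59 = (1)·260 + (-3)·67
67 = 1 × 59 + 8  ⟹  8 = (-1)·260 + (4)·67
59 = 7 × 8 + 3  ⟹  3 = (8)·260 + (-31)·67
8 = 2 × 3 + 2  ⟹  2 = (-17)·260 + (66)·67
3 = 1 × 2 + 1  ⟹  1 = (25)·260 + (-97)·67
So (-97)·67 ≡ 1 (mod 260), i.e. 67^(-1) ≡ -97 ≡ 163 (mod 260).
Check: 67 × 163 = 10921 ≡ 1 (mod 260)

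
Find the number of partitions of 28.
3718

p(n) counts ways to write n as a sum of positive integers (order ignored).
Euler's pentagonal recurrence: p(k) = p(k-1) + p(k-2) - p(k-5) - p(k-7) + p(k-12) + p(k-15) - ... (offsets j(3j∓1)/2, signs ++--, p(0)=1, p(<0)=0).
DP table for k = 0..27: p(0)=1, p(1)=1, p(2)=2, p(3)=3, p(4)=5, p(5)=7, p(6)=11, p(7)=15, p(8)=22, p(9)=30, p(10)=42, p(11)=56, p(12)=77, p(13)=101, p(14)=135, p(15)=176, p(16)=231, p(17)=297, p(18)=385, p(19)=490, p(20)=627, p(21)=792, p(22)=1002, p(23)=1255, p(24)=1575, p(25)=1958, p(26)=2436, p(27)=3010.
Final step: p(28) = p(27) + p(26) - p(23) - p(21) + p(16) + p(13) - p(6) - p(2)
= 3010 + 2436 - 1255 - 792 + 231 + 101 - 11 - 2
= 3718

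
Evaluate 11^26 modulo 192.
25

Repeated squaring. Binary of 26 = 11010.
11^1 ≡ 11 (mod 192); 11^2 ≡ 121 (mod 192); 11^4 ≡ 49 (mod 192); 11^8 ≡ 97 (mod 192); 11^16 ≡ 1 (mod 192)
11^26 = 11^2 × 11^8 × 11^16 ≡ 25 (mod 192)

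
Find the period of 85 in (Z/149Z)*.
37

149 is prime, so ord(85) divides φ(149) = 148.
Divisors of 148: 1, 2, 4, 37, 74, 148.
Repeated squaring: 85^1 ≡ 85, 85^2 ≡ 73, 85^4 ≡ 114, 85^8 ≡ 33, 85^16 ≡ 46, 85^32 ≡ 30, 85^64 ≡ 6, 85^128 ≡ 36 (mod 149).
Test 85^d mod 149 for each divisor d in increasing order:
85^1 ≡ 85
85^2 ≡ 73
85^4 ≡ 114
85^37 = 85^32·85^4·85^1 ≡ 1  ← first divisor giving 1
The order is 37.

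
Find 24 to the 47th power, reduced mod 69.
24

Repeated squaring. Binary of 47 = 101111.
24^1 ≡ 24 (mod 69); 24^2 ≡ 24 (mod 69); 24^4 ≡ 24 (mod 69); 24^8 ≡ 24 (mod 69); 24^16 ≡ 24 (mod 69); 24^32 ≡ 24 (mod 69)
24^47 = 24^1 × 24^2 × 24^4 × 24^8 × 24^32 ≡ 24 (mod 69)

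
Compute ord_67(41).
66

67 is prime, so ord(41) divides φ(67) = 66.
Divisors of 66: 1, 2, 3, 6, 11, 22, 33, 66.
Repeated squaring: 41^1 ≡ 41, 41^2 ≡ 6, 41^4 ≡ 36, 41^8 ≡ 23, 41^16 ≡ 60, 41^32 ≡ 49, 41^64 ≡ 56 (mod 67).
Test 41^d mod 67 for each divisor d in increasing order:
41^1 ≡ 41
41^2 ≡ 6
41^3 = 41^2·41^1 ≡ 45
41^6 = 41^4·41^2 ≡ 15
41^11 = 41^8·41^2·41^1 ≡ 30
41^22 = 41^16·41^4·41^2 ≡ 29
41^33 = 41^32·41^1 ≡ 66
41^66 = 41^64·41^2 ≡ 1  ← first divisor giving 1
The order is 66.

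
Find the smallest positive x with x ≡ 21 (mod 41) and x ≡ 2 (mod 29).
1046

Using Chinese Remainder Theorem:
M = 41 × 29 = 1189
M1 = 29, M2 = 41
y1 = 29^(-1) mod 41 = 17
y2 = 41^(-1) mod 29 = 17
x = (21×29×17 + 2×41×17) mod 1189 = 1046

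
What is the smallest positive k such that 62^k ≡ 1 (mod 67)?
11

67 is prime, so ord(62) divides φ(67) = 66.
Divisors of 66: 1, 2, 3, 6, 11, 22, 33, 66.
Repeated squaring: 62^1 ≡ 62, 62^2 ≡ 25, 62^4 ≡ 22, 62^8 ≡ 15, 62^16 ≡ 24, 62^32 ≡ 40, 62^64 ≡ 59 (mod 67).
Test 62^d mod 67 for each divisor d in increasing order:
62^1 ≡ 62
62^2 ≡ 25
62^3 = 62^2·62^1 ≡ 9
62^6 = 62^4·62^2 ≡ 14
62^11 = 62^8·62^2·62^1 ≡ 1  ← first divisor giving 1
The order is 11.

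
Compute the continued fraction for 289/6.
[48; 6]

Euclidean algorithm steps:
289 = 48 × 6 + 1
6 = 6 × 1 + 0
Continued fraction: [48; 6]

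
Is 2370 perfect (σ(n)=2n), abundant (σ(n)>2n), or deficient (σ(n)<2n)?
abundant

Proper divisors of 2370: sum = 1 + 2 + 3 + 5 + 6 + 10 + 15 + 30 + 79 + 158 + 237 + 395 + 474 + 790 + 1185 = 3390
Since 3390 > 2370, 2370 is abundant.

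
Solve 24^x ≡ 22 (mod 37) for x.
11

Baby-step giant-step with step n = ⌈√37⌉ = 7.
Baby steps 24^j mod 37 (j:value) for j=0..6: 0:1, 1:24, 2:21, 3:23, 4:34, 5:2, 6:11.
Giant-step multiplier: 24^(-7) ≡ 24^(36-7) = 24^29 ≡ 15 (mod 37).
Giant steps γ_i = 22·15^i mod 37: γ_0=22, γ_1=34 (in table at j=4).
x = i·n + j = 1·7 + 4 = 11.
Check: 24^11 ≡ 22 (mod 37).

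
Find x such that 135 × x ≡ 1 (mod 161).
130

gcd(135, 161) = 1, so the inverse exists.
Extended Euclidean algorithm on (161, 135):
161 = 1 × 135 + 26  ⟹  26 = (1)·161 + (-1)·135
135 = 5 × 26 + 5  ⟹  5 = (-5)·161 + (6)·135
26 = 5 × 5 + 1  ⟹  1 = (26)·161 + (-31)·135
So (-31)·135 ≡ 1 (mod 161), i.e. 135^(-1) ≡ -31 ≡ 130 (mod 161).
Check: 135 × 130 = 17550 ≡ 1 (mod 161)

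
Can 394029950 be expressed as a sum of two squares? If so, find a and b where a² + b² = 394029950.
Not possible

Factorization: 394029950 = 2 × 5^2 × 199^3
By Fermat: n is sum of two squares iff every prime p ≡ 3 (mod 4) appears to even power.
Prime(s) ≡ 3 (mod 4) with odd exponent: [(199, 3)]
Therefore 394029950 cannot be expressed as a² + b².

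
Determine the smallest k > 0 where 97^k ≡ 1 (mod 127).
126

127 is prime, so ord(97) divides φ(127) = 126.
Divisors of 126: 1, 2, 3, 6, 7, 9, 14, 18, 21, 42, 63, 126.
Repeated squaring: 97^1 ≡ 97, 97^2 ≡ 11, 97^4 ≡ 121, 97^8 ≡ 36, 97^16 ≡ 26, 97^32 ≡ 41, 97^64 ≡ 30 (mod 127).
Test 97^d mod 127 for each divisor d in increasing order:
97^1 ≡ 97
97^2 ≡ 11
97^3 = 97^2·97^1 ≡ 51
97^6 = 97^4·97^2 ≡ 61
97^7 = 97^4·97^2·97^1 ≡ 75
97^9 = 97^8·97^1 ≡ 63
97^14 = 97^8·97^4·97^2 ≡ 37
97^18 = 97^16·97^2 ≡ 32
97^21 = 97^16·97^4·97^1 ≡ 108
97^42 = 97^32·97^8·97^2 ≡ 107
97^63 = 97^32·97^16·97^8·97^4·97^2·97^1 ≡ 126
97^126 = 97^64·97^32·97^16·97^8·97^4·97^2 ≡ 1  ← first divisor giving 1
The order is 126.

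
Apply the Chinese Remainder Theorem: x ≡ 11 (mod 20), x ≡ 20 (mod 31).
51

Using Chinese Remainder Theorem:
M = 20 × 31 = 620
M1 = 31, M2 = 20
y1 = 31^(-1) mod 20 = 11
y2 = 20^(-1) mod 31 = 14
x = (11×31×11 + 20×20×14) mod 620 = 51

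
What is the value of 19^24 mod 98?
1

Repeated squaring. Binary of 24 = 11000.
19^1 ≡ 19 (mod 98); 19^2 ≡ 67 (mod 98); 19^4 ≡ 79 (mod 98); 19^8 ≡ 67 (mod 98); 19^16 ≡ 79 (mod 98)
19^24 = 19^8 × 19^16 ≡ 1 (mod 98)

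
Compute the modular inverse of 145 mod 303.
163

gcd(145, 303) = 1, so the inverse exists.
Extended Euclidean algorithm on (303, 145):
303 = 2 × 145 + 13  ⟹  13 = (1)·303 + (-2)·145
145 = 11 × 13 + 2  ⟹  2 = (-11)·303 + (23)·145
13 = 6 × 2 + 1  ⟹  1 = (67)·303 + (-140)·145
So (-140)·145 ≡ 1 (mod 303), i.e. 145^(-1) ≡ -140 ≡ 163 (mod 303).
Check: 145 × 163 = 23635 ≡ 1 (mod 303)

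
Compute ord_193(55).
24

193 is prime, so ord(55) divides φ(193) = 192.
Divisors of 192: 1, 2, 3, 4, 6, 8, 12, 16, 24, 32, 48, 64, 96, 192.
Repeated squaring: 55^1 ≡ 55, 55^2 ≡ 130, 55^4 ≡ 109, 55^8 ≡ 108, 55^16 ≡ 84, 55^32 ≡ 108, 55^64 ≡ 84, 55^128 ≡ 108 (mod 193).
Test 55^d mod 193 for each divisor d in increasing order:
55^1 ≡ 55
55^2 ≡ 130
55^3 = 55^2·55^1 ≡ 9
55^4 ≡ 109
55^6 = 55^4·55^2 ≡ 81
55^8 ≡ 108
55^12 = 55^8·55^4 ≡ 192
55^16 ≡ 84
55^24 = 55^16·55^8 ≡ 1  ← first divisor giving 1
The order is 24.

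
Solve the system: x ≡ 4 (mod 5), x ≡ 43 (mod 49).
239

Using Chinese Remainder Theorem:
M = 5 × 49 = 245
M1 = 49, M2 = 5
y1 = 49^(-1) mod 5 = 4
y2 = 5^(-1) mod 49 = 10
x = (4×49×4 + 43×5×10) mod 245 = 239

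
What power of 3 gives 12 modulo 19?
15

Baby-step giant-step with step n = ⌈√19⌉ = 5.
Baby steps 3^j mod 19 (j:value) for j=0..4: 0:1, 1:3, 2:9, 3:8, 4:5.
Giant-step multiplier: 3^(-5) ≡ 3^(18-5) = 3^13 ≡ 14 (mod 19).
Giant steps γ_i = 12·14^i mod 19: γ_0=12, γ_1=16, γ_2=15, γ_3=1 (in table at j=0).
x = i·n + j = 3·5 + 0 = 15.
Check: 3^15 ≡ 12 (mod 19).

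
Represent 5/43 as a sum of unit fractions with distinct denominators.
1/9 + 1/194 + 1/75078

Greedy algorithm:
5/43: ceiling(43/5) = 9, use 1/9
2/387: ceiling(387/2) = 194, use 1/194
1/75078: ceiling(75078/1) = 75078, use 1/75078
Result: 5/43 = 1/9 + 1/194 + 1/75078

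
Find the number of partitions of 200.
3972999029388

p(n) counts ways to write n as a sum of positive integers (order ignored).
Euler's pentagonal recurrence: p(k) = p(k-1) + p(k-2) - p(k-5) - p(k-7) + p(k-12) + p(k-15) - ... (offsets j(3j∓1)/2, signs ++--, p(0)=1, p(<0)=0).
DP table for k = 0..199: p(0)=1, p(1)=1, p(2)=2, p(3)=3, p(4)=5, p(5)=7, p(6)=11, p(7)=15, p(8)=22, p(9)=30, p(10)=42, p(11)=56, p(12)=77, p(13)=101, p(14)=135, p(15)=176, p(16)=231, p(17)=297, p(18)=385, p(19)=490, p(20)=627, p(21)=792, p(22)=1002, p(23)=1255, p(24)=1575, p(25)=1958, p(26)=2436, p(27)=3010, p(28)=3718, p(29)=4565, p(30)=5604, p(31)=6842, p(32)=8349, p(33)=10143, p(34)=12310, p(35)=14883, p(36)=17977, p(37)=21637, p(38)=26015, p(39)=31185, p(40)=37338, p(41)=44583, p(42)=53174, p(43)=63261, p(44)=75175, p(45)=89134, p(46)=105558, p(47)=124754, p(48)=147273, p(49)=173525, p(50)=204226, p(51)=239943, p(52)=281589, p(53)=329931, p(54)=386155, p(55)=451276, p(56)=526823, p(57)=614154, p(58)=715220, p(59)=831820, p(60)=966467, p(61)=1121505, p(62)=1300156, p(63)=1505499, p(64)=1741630, p(65)=2012558, p(66)=2323520, p(67)=2679689, p(68)=3087735, p(69)=3554345, p(70)=4087968, p(71)=4697205, p(72)=5392783, p(73)=6185689, p(74)=7089500, p(75)=8118264, p(76)=9289091, p(77)=10619863, p(78)=12132164, p(79)=13848650, p(80)=15796476, p(81)=18004327, p(82)=20506255, p(83)=23338469, p(84)=26543660, p(85)=30167357, p(86)=34262962, p(87)=38887673, p(88)=44108109, p(89)=49995925, p(90)=56634173, p(91)=64112359, p(92)=72533807, p(93)=82010177, p(94)=92669720, p(95)=104651419, p(96)=118114304, p(97)=133230930, p(98)=150198136, p(99)=169229875, p(100)=190569292, p(101)=214481126, p(102)=241265379, p(103)=271248950, p(104)=304801365, p(105)=342325709, p(106)=384276336, p(107)=431149389, p(108)=483502844, p(109)=541946240, p(110)=607163746, p(111)=679903203, p(112)=761002156, p(113)=851376628, p(114)=952050665, p(115)=1064144451, p(116)=1188908248, p(117)=1327710076, p(118)=1482074143, p(119)=1653668665, p(120)=1844349560, p(121)=2056148051, p(122)=2291320912, p(123)=2552338241, p(124)=2841940500, p(125)=3163127352, p(126)=3519222692, p(127)=3913864295, p(128)=4351078600, p(129)=4835271870, p(130)=5371315400, p(131)=5964539504, p(132)=6620830889, p(133)=7346629512, p(134)=8149040695, p(135)=9035836076, p(136)=10015581680, p(137)=11097645016, p(138)=12292341831, p(139)=13610949895, p(140)=15065878135, p(141)=16670689208, p(142)=18440293320, p(143)=20390982757, p(144)=22540654445, p(145)=24908858009, p(146)=27517052599, p(147)=30388671978, p(148)=33549419497, p(149)=37027355200, p(150)=40853235313, p(151)=45060624582, p(152)=49686288421, p(153)=54770336324, p(154)=60356673280, p(155)=66493182097, p(156)=73232243759, p(157)=80630964769, p(158)=88751778802, p(159)=97662728555, p(160)=107438159466, p(161)=118159068427, p(162)=129913904637, p(163)=142798995930, p(164)=156919475295, p(165)=172389800255, p(166)=189334822579, p(167)=207890420102, p(168)=228204732751, p(169)=250438925115, p(170)=274768617130, p(171)=301384802048, p(172)=330495499613, p(173)=362326859895, p(174)=397125074750, p(175)=435157697830, p(176)=476715857290, p(177)=522115831195, p(178)=571701605655, p(179)=625846753120, p(180)=684957390936, p(181)=749474411781, p(182)=819876908323, p(183)=896684817527, p(184)=980462880430, p(185)=1071823774337, p(186)=1171432692373, p(187)=1280011042268, p(188)=1398341745571, p(189)=1527273599625, p(190)=1667727404093, p(191)=1820701100652, p(192)=1987276856363, p(193)=2168627105469, p(194)=2366022741845, p(195)=2580840212973, p(196)=2814570987591, p(197)=3068829878530, p(198)=3345365983698, p(199)=3646072432125.
Final step: p(200) = p(199) + p(198) - p(195) - p(193) + p(188) + p(185) - p(178) - p(174) + p(165) + p(160) - p(149) - p(143) + p(130) + p(123) - p(108) - p(100) + p(83) + p(74) - p(55) - p(45) + p(24) + p(13)
= 3646072432125 + 3345365983698 - 2580840212973 - 2168627105469 + 1398341745571 + 1071823774337 - 571701605655 - 397125074750 + 172389800255 + 107438159466 - 37027355200 - 20390982757 + 5371315400 + 2552338241 - 483502844 - 190569292 + 23338469 + 7089500 - 451276 - 89134 + 1575 + 101
= 3972999029388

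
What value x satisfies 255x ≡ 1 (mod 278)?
145

gcd(255, 278) = 1, so the inverse exists.
Extended Euclidean algorithm on (278, 255):
278 = 1 × 255 + 23  ⟹  23 = (1)·278 + (-1)·255
255 = 11 × 23 + 2  ⟹  2 = (-11)·278 + (12)·255
23 = 11 × 2 + 1  ⟹  1 = (122)·278 + (-133)·255
So (-133)·255 ≡ 1 (mod 278), i.e. 255^(-1) ≡ -133 ≡ 145 (mod 278).
Check: 255 × 145 = 36975 ≡ 1 (mod 278)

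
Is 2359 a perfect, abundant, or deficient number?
deficient

Proper divisors of 2359: sum = 1 + 7 + 337 = 345
Since 345 < 2359, 2359 is deficient.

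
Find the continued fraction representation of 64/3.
[21; 3]

Euclidean algorithm steps:
64 = 21 × 3 + 1
3 = 3 × 1 + 0
Continued fraction: [21; 3]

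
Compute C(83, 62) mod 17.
3

Using Lucas' theorem:
Write n=83 and k=62 in base 17:
n in base 17: [4, 15]
k in base 17: [3, 11]
C(83,62) mod 17 = ∏ C(n_i, k_i) mod 17
Digit binomials (mod 17): C(4,3) = 4; C(15,11) = 1365 ≡ 5
Product: 4 × 5 = 20 ≡ 3 (mod 17)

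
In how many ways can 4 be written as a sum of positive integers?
5

p(n) counts ways to write n as a sum of positive integers (order ignored).
Examples: 4; 3 + 1; 2 + 2; 2 + 1 + 1; 1 + 1 + 1 + 1
p(4) = 5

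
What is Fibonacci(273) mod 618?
340

Matrix identity: Q^n = [[F_(n+1), F_n], [F_n, F_(n-1)]] with Q = [[1,1],[1,0]].
n = 273 = 100010001₂. Square-and-multiply, entries mod 618:
Q^1 = [[1,1],[1,0]]
Q^2 = (Q^1)² = [[2,1],[1,1]]
Q^4 = (Q^2)² = [[5,3],[3,2]]
Q^8 = (Q^4)² = [[34,21],[21,13]]
Q^17 = (Q^8)²·Q = [[112,361],[361,369]]
Q^34 = (Q^17)² = [[107,601],[601,124]]
Q^68 = (Q^34)² = [[614,399],[399,215]]
Q^136 = (Q^68)² = [[391,141],[141,250]]
Q^273 = (Q^136)²·Q = [[493,340],[340,153]]
F_273 mod 618 = Q^273[0][1] = 340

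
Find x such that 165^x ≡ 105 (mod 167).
107

Baby-step giant-step with step n = ⌈√167⌉ = 13.
Baby steps 165^j mod 167 (j:value) for j=0..12: 0:1, 1:165, 2:4, 3:159, 4:16, 5:135, 6:64, 7:39, 8:89, 9:156, 10:22, 11:123, 12:88.
Giant-step multiplier: 165^(-13) ≡ 165^(166-13) = 165^153 ≡ 37 (mod 167).
Giant steps γ_i = 105·37^i mod 167: γ_0=105, γ_1=44, γ_2=125, γ_3=116, γ_4=117, γ_5=154, γ_6=20, γ_7=72, γ_8=159 (in table at j=3).
x = i·n + j = 8·13 + 3 = 107.
Check: 165^107 ≡ 105 (mod 167).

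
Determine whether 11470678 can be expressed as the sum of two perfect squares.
Not possible

Factorization: 11470678 = 2 × 179^3
By Fermat: n is sum of two squares iff every prime p ≡ 3 (mod 4) appears to even power.
Prime(s) ≡ 3 (mod 4) with odd exponent: [(179, 3)]
Therefore 11470678 cannot be expressed as a² + b².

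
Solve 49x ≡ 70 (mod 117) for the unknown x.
x ≡ 85 (mod 117)

gcd(49, 117) = 1, which divides 70, so solutions exist.
Find 49^(-1) mod 117 by the extended Euclidean algorithm:
117 = 2 × 49 + 19  ⟹  19 = (1)·117 + (-2)·49
49 = 2 × 19 + 11  ⟹  11 = (-2)·117 + (5)·49
19 = 1 × 11 + 8  ⟹  8 = (3)·117 + (-7)·49
11 = 1 × 8 + 3  ⟹  3 = (-5)·117 + (12)·49
8 = 2 × 3 + 2  ⟹  2 = (13)·117 + (-31)·49
3 = 1 × 2 + 1  ⟹  1 = (-18)·117 + (43)·49
So (43)·49 ≡ 1 (mod 117), i.e. 49^(-1) ≡ 43 (mod 117).
x ≡ 43 × 70 = 3010 ≡ 85 (mod 117).
Check: 49 × 85 = 4165 ≡ 70 (mod 117).
Unique solution: x ≡ 85 (mod 117)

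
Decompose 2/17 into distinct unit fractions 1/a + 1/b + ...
1/9 + 1/153

Greedy algorithm:
2/17: ceiling(17/2) = 9, use 1/9
1/153: ceiling(153/1) = 153, use 1/153
Result: 2/17 = 1/9 + 1/153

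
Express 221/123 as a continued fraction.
[1; 1, 3, 1, 11, 2]

Euclidean algorithm steps:
221 = 1 × 123 + 98
123 = 1 × 98 + 25
98 = 3 × 25 + 23
25 = 1 × 23 + 2
23 = 11 × 2 + 1
2 = 2 × 1 + 0
Continued fraction: [1; 1, 3, 1, 11, 2]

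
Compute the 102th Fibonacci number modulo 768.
392

Matrix identity: Q^n = [[F_(n+1), F_n], [F_n, F_(n-1)]] with Q = [[1,1],[1,0]].
n = 102 = 1100110₂. Square-and-multiply, entries mod 768:
Q^1 = [[1,1],[1,0]]
Q^3 = (Q^1)²·Q = [[3,2],[2,1]]
Q^6 = (Q^3)² = [[13,8],[8,5]]
Q^12 = (Q^6)² = [[233,144],[144,89]]
Q^25 = (Q^12)²·Q = [[49,529],[529,288]]
Q^51 = (Q^25)²·Q = [[483,386],[386,97]]
Q^102 = (Q^51)² = [[589,392],[392,197]]
F_102 mod 768 = Q^102[0][1] = 392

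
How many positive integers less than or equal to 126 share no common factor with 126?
36

126 = 2 × 3^2 × 7
φ(n) = n × ∏(1 - 1/p) for each prime p dividing n
φ(126) = 126 × (1 - 1/2) × (1 - 1/3) × (1 - 1/7) = 36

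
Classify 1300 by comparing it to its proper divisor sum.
abundant

Proper divisors of 1300: sum = 1 + 2 + 4 + 5 + 10 + 13 + 20 + 25 + ... + 130 + 260 + 325 + 650 (17 divisors) = 1738
Since 1738 > 1300, 1300 is abundant.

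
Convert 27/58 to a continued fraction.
[0; 2, 6, 1, 3]

Euclidean algorithm steps:
27 = 0 × 58 + 27
58 = 2 × 27 + 4
27 = 6 × 4 + 3
4 = 1 × 3 + 1
3 = 3 × 1 + 0
Continued fraction: [0; 2, 6, 1, 3]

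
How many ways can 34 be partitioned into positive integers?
12310

p(n) counts ways to write n as a sum of positive integers (order ignored).
Euler's pentagonal recurrence: p(k) = p(k-1) + p(k-2) - p(k-5) - p(k-7) + p(k-12) + p(k-15) - ... (offsets j(3j∓1)/2, signs ++--, p(0)=1, p(<0)=0).
DP table for k = 0..33: p(0)=1, p(1)=1, p(2)=2, p(3)=3, p(4)=5, p(5)=7, p(6)=11, p(7)=15, p(8)=22, p(9)=30, p(10)=42, p(11)=56, p(12)=77, p(13)=101, p(14)=135, p(15)=176, p(16)=231, p(17)=297, p(18)=385, p(19)=490, p(20)=627, p(21)=792, p(22)=1002, p(23)=1255, p(24)=1575, p(25)=1958, p(26)=2436, p(27)=3010, p(28)=3718, p(29)=4565, p(30)=5604, p(31)=6842, p(32)=8349, p(33)=10143.
Final step: p(34) = p(33) + p(32) - p(29) - p(27) + p(22) + p(19) - p(12) - p(8)
= 10143 + 8349 - 4565 - 3010 + 1002 + 490 - 77 - 22
= 12310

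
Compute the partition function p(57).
614154

p(n) counts ways to write n as a sum of positive integers (order ignored).
Euler's pentagonal recurrence: p(k) = p(k-1) + p(k-2) - p(k-5) - p(k-7) + p(k-12) + p(k-15) - ... (offsets j(3j∓1)/2, signs ++--, p(0)=1, p(<0)=0).
DP table for k = 0..56: p(0)=1, p(1)=1, p(2)=2, p(3)=3, p(4)=5, p(5)=7, p(6)=11, p(7)=15, p(8)=22, p(9)=30, p(10)=42, p(11)=56, p(12)=77, p(13)=101, p(14)=135, p(15)=176, p(16)=231, p(17)=297, p(18)=385, p(19)=490, p(20)=627, p(21)=792, p(22)=1002, p(23)=1255, p(24)=1575, p(25)=1958, p(26)=2436, p(27)=3010, p(28)=3718, p(29)=4565, p(30)=5604, p(31)=6842, p(32)=8349, p(33)=10143, p(34)=12310, p(35)=14883, p(36)=17977, p(37)=21637, p(38)=26015, p(39)=31185, p(40)=37338, p(41)=44583, p(42)=53174, p(43)=63261, p(44)=75175, p(45)=89134, p(46)=105558, p(47)=124754, p(48)=147273, p(49)=173525, p(50)=204226, p(51)=239943, p(52)=281589, p(53)=329931, p(54)=386155, p(55)=451276, p(56)=526823.
Final step: p(57) = p(56) + p(55) - p(52) - p(50) + p(45) + p(42) - p(35) - p(31) + p(22) + p(17) - p(6) - p(0)
= 526823 + 451276 - 281589 - 204226 + 89134 + 53174 - 14883 - 6842 + 1002 + 297 - 11 - 1
= 614154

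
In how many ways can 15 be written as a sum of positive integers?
176

p(n) counts ways to write n as a sum of positive integers (order ignored).
Euler's pentagonal recurrence: p(k) = p(k-1) + p(k-2) - p(k-5) - p(k-7) + p(k-12) + p(k-15) - ... (offsets j(3j∓1)/2, signs ++--, p(0)=1, p(<0)=0).
DP table for k = 0..14: p(0)=1, p(1)=1, p(2)=2, p(3)=3, p(4)=5, p(5)=7, p(6)=11, p(7)=15, p(8)=22, p(9)=30, p(10)=42, p(11)=56, p(12)=77, p(13)=101, p(14)=135.
Final step: p(15) = p(14) + p(13) - p(10) - p(8) + p(3) + p(0)
= 135 + 101 - 42 - 22 + 3 + 1
= 176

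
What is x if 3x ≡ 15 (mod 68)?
x ≡ 5 (mod 68)

gcd(3, 68) = 1, which divides 15, so solutions exist.
Find 3^(-1) mod 68 by the extended Euclidean algorithm:
68 = 22 × 3 + 2  ⟹  2 = (1)·68 + (-22)·3
3 = 1 × 2 + 1  ⟹  1 = (-1)·68 + (23)·3
So (23)·3 ≡ 1 (mod 68), i.e. 3^(-1) ≡ 23 (mod 68).
x ≡ 23 × 15 = 345 ≡ 5 (mod 68).
Check: 3 × 5 = 15 ≡ 15 (mod 68).
Unique solution: x ≡ 5 (mod 68)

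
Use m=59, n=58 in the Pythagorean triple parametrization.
(117, 6844, 6845)

Euclid's formula: a = m² - n², b = 2mn, c = m² + n²
m = 59, n = 58
a = 59² - 58² = 3481 - 3364 = 117
b = 2 × 59 × 58 = 6844
c = 59² + 58² = 3481 + 3364 = 6845
Verification: 117² + 6844² = 13689 + 46840336 = 46854025 = 6845² ✓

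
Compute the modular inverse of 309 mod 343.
232

gcd(309, 343) = 1, so the inverse exists.
Extended Euclidean algorithm on (343, 309):
343 = 1 × 309 + 34  ⟹  34 = (1)·343 + (-1)·309
309 = 9 × 34 + 3  ⟹  3 = (-9)·343 + (10)·309
34 = 11 × 3 + 1  ⟹  1 = (100)·343 + (-111)·309
So (-111)·309 ≡ 1 (mod 343), i.e. 309^(-1) ≡ -111 ≡ 232 (mod 343).
Check: 309 × 232 = 71688 ≡ 1 (mod 343)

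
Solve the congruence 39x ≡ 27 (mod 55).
x ≡ 43 (mod 55)

gcd(39, 55) = 1, which divides 27, so solutions exist.
Find 39^(-1) mod 55 by the extended Euclidean algorithm:
55 = 1 × 39 + 16  ⟹  16 = (1)·55 + (-1)·39
39 = 2 × 16 + 7  ⟹  7 = (-2)·55 + (3)·39
16 = 2 × 7 + 2  ⟹  2 = (5)·55 + (-7)·39
7 = 3 × 2 + 1  ⟹  1 = (-17)·55 + (24)·39
So (24)·39 ≡ 1 (mod 55), i.e. 39^(-1) ≡ 24 (mod 55).
x ≡ 24 × 27 = 648 ≡ 43 (mod 55).
Check: 39 × 43 = 1677 ≡ 27 (mod 55).
Unique solution: x ≡ 43 (mod 55)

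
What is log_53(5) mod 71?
56

Baby-step giant-step with step n = ⌈√71⌉ = 9.
Baby steps 53^j mod 71 (j:value) for j=0..8: 0:1, 1:53, 2:40, 3:61, 4:38, 5:26, 6:29, 7:46, 8:24.
Giant-step multiplier: 53^(-9) ≡ 53^(70-9) = 53^61 ≡ 59 (mod 71).
Giant steps γ_i = 5·59^i mod 71: γ_0=5, γ_1=11, γ_2=10, γ_3=22, γ_4=20, γ_5=44, γ_6=40 (in table at j=2).
x = i·n + j = 6·9 + 2 = 56.
Check: 53^56 ≡ 5 (mod 71).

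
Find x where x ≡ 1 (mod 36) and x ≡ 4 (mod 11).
37

Using Chinese Remainder Theorem:
M = 36 × 11 = 396
M1 = 11, M2 = 36
y1 = 11^(-1) mod 36 = 23
y2 = 36^(-1) mod 11 = 4
x = (1×11×23 + 4×36×4) mod 396 = 37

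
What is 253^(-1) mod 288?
181

gcd(253, 288) = 1, so the inverse exists.
Extended Euclidean algorithm on (288, 253):
288 = 1 × 253 + 35  ⟹  35 = (1)·288 + (-1)·253
253 = 7 × 35 + 8  ⟹  8 = (-7)·288 + (8)·253
35 = 4 × 8 + 3  ⟹  3 = (29)·288 + (-33)·253
8 = 2 × 3 + 2  ⟹  2 = (-65)·288 + (74)·253
3 = 1 × 2 + 1  ⟹  1 = (94)·288 + (-107)·253
So (-107)·253 ≡ 1 (mod 288), i.e. 253^(-1) ≡ -107 ≡ 181 (mod 288).
Check: 253 × 181 = 45793 ≡ 1 (mod 288)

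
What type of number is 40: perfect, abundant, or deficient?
abundant

Proper divisors of 40: sum = 1 + 2 + 4 + 5 + 8 + 10 + 20 = 50
Since 50 > 40, 40 is abundant.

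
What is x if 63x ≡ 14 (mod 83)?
x ≡ 74 (mod 83)

gcd(63, 83) = 1, which divides 14, so solutions exist.
Find 63^(-1) mod 83 by the extended Euclidean algorithm:
83 = 1 × 63 + 20  ⟹  20 = (1)·83 + (-1)·63
63 = 3 × 20 + 3  ⟹  3 = (-3)·83 + (4)·63
20 = 6 × 3 + 2  ⟹  2 = (19)·83 + (-25)·63
3 = 1 × 2 + 1  ⟹  1 = (-22)·83 + (29)·63
So (29)·63 ≡ 1 (mod 83), i.e. 63^(-1) ≡ 29 (mod 83).
x ≡ 29 × 14 = 406 ≡ 74 (mod 83).
Check: 63 × 74 = 4662 ≡ 14 (mod 83).
Unique solution: x ≡ 74 (mod 83)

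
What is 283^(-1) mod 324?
79

gcd(283, 324) = 1, so the inverse exists.
Extended Euclidean algorithm on (324, 283):
324 = 1 × 283 + 41  ⟹  41 = (1)·324 + (-1)·283
283 = 6 × 41 + 37  ⟹  37 = (-6)·324 + (7)·283
41 = 1 × 37 + 4  ⟹  4 = (7)·324 + (-8)·283
37 = 9 × 4 + 1  ⟹  1 = (-69)·324 + (79)·283
So (79)·283 ≡ 1 (mod 324), i.e. 283^(-1) ≡ 79 (mod 324).
Check: 283 × 79 = 22357 ≡ 1 (mod 324)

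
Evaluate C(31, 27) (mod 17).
15

Using Lucas' theorem:
Write n=31 and k=27 in base 17:
n in base 17: [1, 14]
k in base 17: [1, 10]
C(31,27) mod 17 = ∏ C(n_i, k_i) mod 17
Digit binomials (mod 17): C(1,1) = 1; C(14,10) = 1001 ≡ 15
Product: 1 × 15 = 15 ≡ 15 (mod 17)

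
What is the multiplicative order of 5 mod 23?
22

23 is prime, so ord(5) divides φ(23) = 22.
Divisors of 22: 1, 2, 11, 22.
Repeated squaring: 5^1 ≡ 5, 5^2 ≡ 2, 5^4 ≡ 4, 5^8 ≡ 16, 5^16 ≡ 3 (mod 23).
Test 5^d mod 23 for each divisor d in increasing order:
5^1 ≡ 5
5^2 ≡ 2
5^11 = 5^8·5^2·5^1 ≡ 22
5^22 = 5^16·5^4·5^2 ≡ 1  ← first divisor giving 1
The order is 22.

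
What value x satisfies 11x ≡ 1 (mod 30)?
11

gcd(11, 30) = 1, so the inverse exists.
Extended Euclidean algorithm on (30, 11):
30 = 2 × 11 + 8  ⟹  8 = (1)·30 + (-2)·11
11 = 1 × 8 + 3  ⟹  3 = (-1)·30 + (3)·11
8 = 2 × 3 + 2  ⟹  2 = (3)·30 + (-8)·11
3 = 1 × 2 + 1  ⟹  1 = (-4)·30 + (11)·11
So (11)·11 ≡ 1 (mod 30), i.e. 11^(-1) ≡ 11 (mod 30).
Check: 11 × 11 = 121 ≡ 1 (mod 30)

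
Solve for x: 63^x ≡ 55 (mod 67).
4

Baby-step giant-step with step n = ⌈√67⌉ = 9.
Baby steps 63^j mod 67 (j:value) for j=0..8: 0:1, 1:63, 2:16, 3:3, 4:55, 5:48, 6:9, 7:31, 8:10.
h = 55 is already in the table at j=4, so x = 4.
Check: 63^4 ≡ 55 (mod 67).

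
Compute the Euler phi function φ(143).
120

143 = 11 × 13
φ(n) = n × ∏(1 - 1/p) for each prime p dividing n
φ(143) = 143 × (1 - 1/11) × (1 - 1/13) = 120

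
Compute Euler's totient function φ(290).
112

290 = 2 × 5 × 29
φ(n) = n × ∏(1 - 1/p) for each prime p dividing n
φ(290) = 290 × (1 - 1/2) × (1 - 1/5) × (1 - 1/29) = 112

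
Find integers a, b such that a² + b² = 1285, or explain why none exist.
14² + 33² (a=14, b=33)

Factorization: 1285 = 5 × 257
By Fermat: n is sum of two squares iff every prime p ≡ 3 (mod 4) appears to even power.
All primes ≡ 3 (mod 4) appear to even power.
Search a = 0, 1, 2, … for 1285 - a² a perfect square: first hit at a = 14: 1285 - 196 = 1089 = 33².
1285 = 14² + 33² = 196 + 1089 ✓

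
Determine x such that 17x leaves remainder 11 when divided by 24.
x ≡ 19 (mod 24)

gcd(17, 24) = 1, which divides 11, so solutions exist.
Find 17^(-1) mod 24 by the extended Euclidean algorithm:
24 = 1 × 17 + 7  ⟹  7 = (1)·24 + (-1)·17
17 = 2 × 7 + 3  ⟹  3 = (-2)·24 + (3)·17
7 = 2 × 3 + 1  ⟹  1 = (5)·24 + (-7)·17
So (-7)·17 ≡ 1 (mod 24), i.e. 17^(-1) ≡ -7 ≡ 17 (mod 24).
x ≡ 17 × 11 = 187 ≡ 19 (mod 24).
Check: 17 × 19 = 323 ≡ 11 (mod 24).
Unique solution: x ≡ 19 (mod 24)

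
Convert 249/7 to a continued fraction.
[35; 1, 1, 3]

Euclidean algorithm steps:
249 = 35 × 7 + 4
7 = 1 × 4 + 3
4 = 1 × 3 + 1
3 = 3 × 1 + 0
Continued fraction: [35; 1, 1, 3]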